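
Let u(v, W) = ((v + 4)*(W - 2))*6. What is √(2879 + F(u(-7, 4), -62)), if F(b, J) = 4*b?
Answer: √2735 ≈ 52.297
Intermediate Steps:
u(v, W) = 6*(-2 + W)*(4 + v) (u(v, W) = ((4 + v)*(-2 + W))*6 = ((-2 + W)*(4 + v))*6 = 6*(-2 + W)*(4 + v))
√(2879 + F(u(-7, 4), -62)) = √(2879 + 4*(-48 - 12*(-7) + 24*4 + 6*4*(-7))) = √(2879 + 4*(-48 + 84 + 96 - 168)) = √(2879 + 4*(-36)) = √(2879 - 144) = √2735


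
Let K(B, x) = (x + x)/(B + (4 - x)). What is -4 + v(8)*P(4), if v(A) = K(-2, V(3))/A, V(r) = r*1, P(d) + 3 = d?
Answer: -19/4 ≈ -4.7500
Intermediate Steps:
P(d) = -3 + d
V(r) = r
K(B, x) = 2*x/(4 + B - x) (K(B, x) = (2*x)/(4 + B - x) = 2*x/(4 + B - x))
v(A) = -6/A (v(A) = (2*3/(4 - 2 - 1*3))/A = (2*3/(4 - 2 - 3))/A = (2*3/(-1))/A = (2*3*(-1))/A = -6/A)
-4 + v(8)*P(4) = -4 + (-6/8)*(-3 + 4) = -4 - 6*⅛*1 = -4 - ¾*1 = -4 - ¾ = -19/4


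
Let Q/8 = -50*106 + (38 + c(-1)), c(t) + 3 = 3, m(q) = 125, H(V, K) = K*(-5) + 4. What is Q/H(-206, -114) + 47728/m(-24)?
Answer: 11066936/35875 ≈ 308.49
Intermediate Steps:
H(V, K) = 4 - 5*K (H(V, K) = -5*K + 4 = 4 - 5*K)
c(t) = 0 (c(t) = -3 + 3 = 0)
Q = -42096 (Q = 8*(-50*106 + (38 + 0)) = 8*(-5300 + 38) = 8*(-5262) = -42096)
Q/H(-206, -114) + 47728/m(-24) = -42096/(4 - 5*(-114)) + 47728/125 = -42096/(4 + 570) + 47728*(1/125) = -42096/574 + 47728/125 = -42096*1/574 + 47728/125 = -21048/287 + 47728/125 = 11066936/35875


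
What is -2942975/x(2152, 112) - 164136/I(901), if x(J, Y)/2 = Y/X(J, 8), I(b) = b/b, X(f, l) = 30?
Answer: -8932551/16 ≈ -5.5828e+5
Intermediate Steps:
I(b) = 1
x(J, Y) = Y/15 (x(J, Y) = 2*(Y/30) = Y/15)
-2942975/x(2152, 112) - 164136/I(901) = -2942975/((1/15)*112) - 164136/1 = -2942975/112/15 - 164136*1 = -2942975*15/112 - 164136 = -6306375/16 - 164136 = -8932551/16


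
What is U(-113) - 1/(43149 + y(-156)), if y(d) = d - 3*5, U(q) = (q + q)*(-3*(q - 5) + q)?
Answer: -2340839749/42978 ≈ -54466.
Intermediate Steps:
U(q) = 2*q*(15 - 2*q) (U(q) = (2*q)*(-3*(-5 + q) + q) = (2*q)*((15 - 3*q) + q) = (2*q)*(15 - 2*q) = 2*q*(15 - 2*q))
y(d) = -15 + d (y(d) = d - 15 = -15 + d)
U(-113) - 1/(43149 + y(-156)) = 2*(-113)*(15 - 2*(-113)) - 1/(43149 + (-15 - 156)) = 2*(-113)*(15 + 226) - 1/(43149 - 171) = 2*(-113)*241 - 1/42978 = -54466 - 1*1/42978 = -54466 - 1/42978 = -2340839749/42978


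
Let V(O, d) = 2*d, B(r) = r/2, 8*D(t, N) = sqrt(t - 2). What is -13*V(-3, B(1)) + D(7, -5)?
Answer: -13 + sqrt(5)/8 ≈ -12.720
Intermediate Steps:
D(t, N) = sqrt(-2 + t)/8 (D(t, N) = sqrt(t - 2)/8 = sqrt(-2 + t)/8)
B(r) = r/2 (B(r) = r*(1/2) = r/2)
-13*V(-3, B(1)) + D(7, -5) = -26*(1/2)*1 + sqrt(-2 + 7)/8 = -26/2 + sqrt(5)/8 = -13*1 + sqrt(5)/8 = -13 + sqrt(5)/8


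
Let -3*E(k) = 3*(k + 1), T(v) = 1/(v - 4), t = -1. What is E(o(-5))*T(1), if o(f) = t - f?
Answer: 5/3 ≈ 1.6667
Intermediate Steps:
o(f) = -1 - f
T(v) = 1/(-4 + v)
E(k) = -1 - k (E(k) = -(k + 1) = -(1 + k) = -(3 + 3*k)/3 = -1 - k)
E(o(-5))*T(1) = (-1 - (-1 - 1*(-5)))/(-4 + 1) = (-1 - (-1 + 5))/(-3) = (-1 - 1*4)*(-⅓) = (-1 - 4)*(-⅓) = -5*(-⅓) = 5/3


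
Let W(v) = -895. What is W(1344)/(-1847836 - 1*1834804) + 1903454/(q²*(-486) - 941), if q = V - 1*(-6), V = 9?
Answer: -1401927425623/81232409648 ≈ -17.258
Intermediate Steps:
q = 15 (q = 9 - 1*(-6) = 9 + 6 = 15)
W(1344)/(-1847836 - 1*1834804) + 1903454/(q²*(-486) - 941) = -895/(-1847836 - 1*1834804) + 1903454/(15²*(-486) - 941) = -895/(-1847836 - 1834804) + 1903454/(225*(-486) - 941) = -895/(-3682640) + 1903454/(-109350 - 941) = -895*(-1/3682640) + 1903454/(-110291) = 179/736528 + 1903454*(-1/110291) = 179/736528 - 1903454/110291 = -1401927425623/81232409648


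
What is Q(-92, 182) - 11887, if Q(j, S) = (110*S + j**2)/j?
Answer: -280522/23 ≈ -12197.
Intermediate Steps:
Q(j, S) = (j**2 + 110*S)/j
Q(-92, 182) - 11887 = (-92 + 110*182/(-92)) - 11887 = (-92 + 110*182*(-1/92)) - 11887 = (-92 - 5005/23) - 11887 = -7121/23 - 11887 = -280522/23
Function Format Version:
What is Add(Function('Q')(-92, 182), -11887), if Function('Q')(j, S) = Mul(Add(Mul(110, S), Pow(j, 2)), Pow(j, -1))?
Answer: Rational(-280522, 23) ≈ -12197.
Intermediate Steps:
Function('Q')(j, S) = Mul(Pow(j, -1), Add(Pow(j, 2), Mul(110, S))) (Function('Q')(j, S) = Mul(Add(Pow(j, 2), Mul(110, S)), Pow(j, -1)) = Mul(Pow(j, -1), Add(Pow(j, 2), Mul(110, S))))
Add(Function('Q')(-92, 182), -11887) = Add(Add(-92, Mul(110, 182, Pow(-92, -1))), -11887) = Add(Add(-92, Mul(110, 182, Rational(-1, 92))), -11887) = Add(Add(-92, Rational(-5005, 23)), -11887) = Add(Rational(-7121, 23), -11887) = Rational(-280522, 23)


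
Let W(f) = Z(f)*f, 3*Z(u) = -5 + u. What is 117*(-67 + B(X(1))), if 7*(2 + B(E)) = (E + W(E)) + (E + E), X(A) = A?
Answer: -56316/7 ≈ -8045.1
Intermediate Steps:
Z(u) = -5/3 + u/3 (Z(u) = (-5 + u)/3 = -5/3 + u/3)
W(f) = f*(-5/3 + f/3) (W(f) = (-5/3 + f/3)*f = f*(-5/3 + f/3))
B(E) = -2 + 3*E/7 + E*(-5 + E)/21 (B(E) = -2 + ((E + E*(-5 + E)/3) + (E + E))/7 = -2 + ((E + E*(-5 + E)/3) + 2*E)/7 = -2 + (3*E + E*(-5 + E)/3)/7 = -2 + (3*E/7 + E*(-5 + E)/21) = -2 + 3*E/7 + E*(-5 + E)/21)
117*(-67 + B(X(1))) = 117*(-67 + (-2 + (1/21)*1**2 + (4/21)*1)) = 117*(-67 + (-2 + (1/21)*1 + 4/21)) = 117*(-67 + (-2 + 1/21 + 4/21)) = 117*(-67 - 37/21) = 117*(-1444/21) = -56316/7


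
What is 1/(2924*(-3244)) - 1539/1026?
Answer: -14228185/9485456 ≈ -1.5000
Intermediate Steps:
1/(2924*(-3244)) - 1539/1026 = (1/2924)*(-1/3244) - 1539*1/1026 = -1/9485456 - 3/2 = -14228185/9485456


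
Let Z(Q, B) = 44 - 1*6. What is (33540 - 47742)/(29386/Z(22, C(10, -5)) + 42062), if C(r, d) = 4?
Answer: -269838/813871 ≈ -0.33155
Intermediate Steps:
Z(Q, B) = 38 (Z(Q, B) = 44 - 6 = 38)
(33540 - 47742)/(29386/Z(22, C(10, -5)) + 42062) = (33540 - 47742)/(29386/38 + 42062) = -14202/(29386*(1/38) + 42062) = -14202/(14693/19 + 42062) = -14202/813871/19 = -14202*19/813871 = -269838/813871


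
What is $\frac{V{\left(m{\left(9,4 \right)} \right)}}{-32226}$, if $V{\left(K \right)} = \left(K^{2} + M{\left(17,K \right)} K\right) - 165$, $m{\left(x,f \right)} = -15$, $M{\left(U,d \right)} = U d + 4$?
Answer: $- \frac{1275}{10742} \approx -0.11869$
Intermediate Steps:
$M{\left(U,d \right)} = 4 + U d$
$V{\left(K \right)} = -165 + K^{2} + K \left(4 + 17 K\right)$ ($V{\left(K \right)} = \left(K^{2} + \left(4 + 17 K\right) K\right) - 165 = \left(K^{2} + K \left(4 + 17 K\right)\right) - 165 = -165 + K^{2} + K \left(4 + 17 K\right)$)
$\frac{V{\left(m{\left(9,4 \right)} \right)}}{-32226} = \frac{-165 + 4 \left(-15\right) + 18 \left(-15\right)^{2}}{-32226} = \left(-165 - 60 + 18 \cdot 225\right) \left(- \frac{1}{32226}\right) = \left(-165 - 60 + 4050\right) \left(- \frac{1}{32226}\right) = 3825 \left(- \frac{1}{32226}\right) = - \frac{1275}{10742}$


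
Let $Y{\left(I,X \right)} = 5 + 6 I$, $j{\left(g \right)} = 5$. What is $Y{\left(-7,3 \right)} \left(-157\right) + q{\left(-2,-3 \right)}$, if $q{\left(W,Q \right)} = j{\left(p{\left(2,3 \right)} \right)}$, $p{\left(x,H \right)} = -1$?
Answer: $5814$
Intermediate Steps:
$q{\left(W,Q \right)} = 5$
$Y{\left(-7,3 \right)} \left(-157\right) + q{\left(-2,-3 \right)} = \left(5 + 6 \left(-7\right)\right) \left(-157\right) + 5 = \left(5 - 42\right) \left(-157\right) + 5 = \left(-37\right) \left(-157\right) + 5 = 5809 + 5 = 5814$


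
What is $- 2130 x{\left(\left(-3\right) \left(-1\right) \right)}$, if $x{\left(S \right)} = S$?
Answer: $-6390$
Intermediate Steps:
$- 2130 x{\left(\left(-3\right) \left(-1\right) \right)} = - 2130 \left(\left(-3\right) \left(-1\right)\right) = \left(-2130\right) 3 = -6390$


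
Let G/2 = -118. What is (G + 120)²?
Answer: 13456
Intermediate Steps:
G = -236 (G = 2*(-118) = -236)
(G + 120)² = (-236 + 120)² = (-116)² = 13456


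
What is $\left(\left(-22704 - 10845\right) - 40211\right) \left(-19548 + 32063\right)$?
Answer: $-923106400$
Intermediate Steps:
$\left(\left(-22704 - 10845\right) - 40211\right) \left(-19548 + 32063\right) = \left(\left(-22704 - 10845\right) - 40211\right) 12515 = \left(-33549 - 40211\right) 12515 = \left(-73760\right) 12515 = -923106400$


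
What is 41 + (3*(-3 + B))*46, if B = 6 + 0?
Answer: 455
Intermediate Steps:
B = 6
41 + (3*(-3 + B))*46 = 41 + (3*(-3 + 6))*46 = 41 + (3*3)*46 = 41 + 9*46 = 41 + 414 = 455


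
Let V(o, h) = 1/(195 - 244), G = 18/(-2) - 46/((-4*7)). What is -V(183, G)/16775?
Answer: 1/821975 ≈ 1.2166e-6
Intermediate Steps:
G = -103/14 (G = 18*(-½) - 46/(-28) = -9 - 46*(-1/28) = -9 + 23/14 = -103/14 ≈ -7.3571)
V(o, h) = -1/49 (V(o, h) = 1/(-49) = -1/49)
-V(183, G)/16775 = -1*(-1/49)/16775 = (1/49)*(1/16775) = 1/821975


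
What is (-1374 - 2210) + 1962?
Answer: -1622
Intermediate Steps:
(-1374 - 2210) + 1962 = -3584 + 1962 = -1622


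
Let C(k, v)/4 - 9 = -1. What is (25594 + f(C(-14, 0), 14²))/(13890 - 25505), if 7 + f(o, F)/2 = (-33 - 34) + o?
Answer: -5102/2323 ≈ -2.1963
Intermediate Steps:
C(k, v) = 32 (C(k, v) = 36 + 4*(-1) = 36 - 4 = 32)
f(o, F) = -148 + 2*o (f(o, F) = -14 + 2*((-33 - 34) + o) = -14 + 2*(-67 + o) = -14 + (-134 + 2*o) = -148 + 2*o)
(25594 + f(C(-14, 0), 14²))/(13890 - 25505) = (25594 + (-148 + 2*32))/(13890 - 25505) = (25594 + (-148 + 64))/(-11615) = (25594 - 84)*(-1/11615) = 25510*(-1/11615) = -5102/2323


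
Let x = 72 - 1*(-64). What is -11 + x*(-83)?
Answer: -11299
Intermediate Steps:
x = 136 (x = 72 + 64 = 136)
-11 + x*(-83) = -11 + 136*(-83) = -11 - 11288 = -11299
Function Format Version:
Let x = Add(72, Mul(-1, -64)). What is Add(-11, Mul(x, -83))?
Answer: -11299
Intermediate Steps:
x = 136 (x = Add(72, 64) = 136)
Add(-11, Mul(x, -83)) = Add(-11, Mul(136, -83)) = Add(-11, -11288) = -11299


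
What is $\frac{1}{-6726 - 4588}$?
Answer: $- \frac{1}{11314} \approx -8.8386 \cdot 10^{-5}$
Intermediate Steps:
$\frac{1}{-6726 - 4588} = \frac{1}{-11314} = - \frac{1}{11314}$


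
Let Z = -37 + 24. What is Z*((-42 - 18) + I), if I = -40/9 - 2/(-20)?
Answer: 75283/90 ≈ 836.48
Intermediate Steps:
Z = -13
I = -391/90 (I = -40*1/9 - 2*(-1/20) = -40/9 + 1/10 = -391/90 ≈ -4.3444)
Z*((-42 - 18) + I) = -13*((-42 - 18) - 391/90) = -13*(-60 - 391/90) = -13*(-5791/90) = 75283/90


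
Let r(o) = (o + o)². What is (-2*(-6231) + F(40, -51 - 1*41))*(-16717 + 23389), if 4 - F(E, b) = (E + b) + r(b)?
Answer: -142367136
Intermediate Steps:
r(o) = 4*o² (r(o) = (2*o)² = 4*o²)
F(E, b) = 4 - E - b - 4*b² (F(E, b) = 4 - ((E + b) + 4*b²) = 4 - (E + b + 4*b²) = 4 + (-E - b - 4*b²) = 4 - E - b - 4*b²)
(-2*(-6231) + F(40, -51 - 1*41))*(-16717 + 23389) = (-2*(-6231) + (4 - 1*40 - (-51 - 1*41) - 4*(-51 - 1*41)²))*(-16717 + 23389) = (12462 + (4 - 40 - (-51 - 41) - 4*(-51 - 41)²))*6672 = (12462 + (4 - 40 - 1*(-92) - 4*(-92)²))*6672 = (12462 + (4 - 40 + 92 - 4*8464))*6672 = (12462 + (4 - 40 + 92 - 33856))*6672 = (12462 - 33800)*6672 = -21338*6672 = -142367136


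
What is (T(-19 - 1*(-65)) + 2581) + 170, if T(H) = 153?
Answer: 2904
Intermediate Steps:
(T(-19 - 1*(-65)) + 2581) + 170 = (153 + 2581) + 170 = 2734 + 170 = 2904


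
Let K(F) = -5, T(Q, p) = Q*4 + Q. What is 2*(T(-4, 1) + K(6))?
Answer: -50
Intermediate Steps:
T(Q, p) = 5*Q (T(Q, p) = 4*Q + Q = 5*Q)
2*(T(-4, 1) + K(6)) = 2*(5*(-4) - 5) = 2*(-20 - 5) = 2*(-25) = -50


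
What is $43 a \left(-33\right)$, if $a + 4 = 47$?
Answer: $-61017$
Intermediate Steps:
$a = 43$ ($a = -4 + 47 = 43$)
$43 a \left(-33\right) = 43 \cdot 43 \left(-33\right) = 1849 \left(-33\right) = -61017$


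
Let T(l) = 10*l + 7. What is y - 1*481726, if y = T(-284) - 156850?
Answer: -641409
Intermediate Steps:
T(l) = 7 + 10*l
y = -159683 (y = (7 + 10*(-284)) - 156850 = (7 - 2840) - 156850 = -2833 - 156850 = -159683)
y - 1*481726 = -159683 - 1*481726 = -159683 - 481726 = -641409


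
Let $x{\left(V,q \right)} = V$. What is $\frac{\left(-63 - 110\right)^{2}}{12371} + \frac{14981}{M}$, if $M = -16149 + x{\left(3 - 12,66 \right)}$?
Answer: $\frac{298262831}{199890618} \approx 1.4921$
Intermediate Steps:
$M = -16158$ ($M = -16149 + \left(3 - 12\right) = -16149 - 9 = -16158$)
$\frac{\left(-63 - 110\right)^{2}}{12371} + \frac{14981}{M} = \frac{\left(-63 - 110\right)^{2}}{12371} + \frac{14981}{-16158} = \left(-173\right)^{2} \cdot \frac{1}{12371} + 14981 \left(- \frac{1}{16158}\right) = 29929 \cdot \frac{1}{12371} - \frac{14981}{16158} = \frac{29929}{12371} - \frac{14981}{16158} = \frac{298262831}{199890618}$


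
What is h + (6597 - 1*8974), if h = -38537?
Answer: -40914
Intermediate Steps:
h + (6597 - 1*8974) = -38537 + (6597 - 1*8974) = -38537 + (6597 - 8974) = -38537 - 2377 = -40914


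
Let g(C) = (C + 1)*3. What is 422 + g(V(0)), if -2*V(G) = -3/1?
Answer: 859/2 ≈ 429.50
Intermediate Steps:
V(G) = 3/2 (V(G) = -(-3)/(2*1) = -(-3)/2 = -1/2*(-3) = 3/2)
g(C) = 3 + 3*C (g(C) = (1 + C)*3 = 3 + 3*C)
422 + g(V(0)) = 422 + (3 + 3*(3/2)) = 422 + (3 + 9/2) = 422 + 15/2 = 859/2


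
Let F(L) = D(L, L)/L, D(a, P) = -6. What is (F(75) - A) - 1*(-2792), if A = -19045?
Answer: 545923/25 ≈ 21837.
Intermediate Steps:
F(L) = -6/L
(F(75) - A) - 1*(-2792) = (-6/75 - 1*(-19045)) - 1*(-2792) = (-6*1/75 + 19045) + 2792 = (-2/25 + 19045) + 2792 = 476123/25 + 2792 = 545923/25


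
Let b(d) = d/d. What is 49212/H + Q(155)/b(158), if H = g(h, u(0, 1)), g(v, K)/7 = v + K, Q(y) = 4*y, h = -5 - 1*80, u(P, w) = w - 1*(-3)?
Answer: 33592/63 ≈ 533.21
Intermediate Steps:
u(P, w) = 3 + w (u(P, w) = w + 3 = 3 + w)
h = -85 (h = -5 - 80 = -85)
b(d) = 1
g(v, K) = 7*K + 7*v (g(v, K) = 7*(v + K) = 7*(K + v) = 7*K + 7*v)
H = -567 (H = 7*(3 + 1) + 7*(-85) = 7*4 - 595 = 28 - 595 = -567)
49212/H + Q(155)/b(158) = 49212/(-567) + (4*155)/1 = 49212*(-1/567) + 620*1 = -5468/63 + 620 = 33592/63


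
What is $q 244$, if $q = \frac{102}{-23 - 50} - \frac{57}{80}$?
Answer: $- \frac{751581}{1460} \approx -514.78$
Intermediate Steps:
$q = - \frac{12321}{5840}$ ($q = \frac{102}{-73} - \frac{57}{80} = 102 \left(- \frac{1}{73}\right) - \frac{57}{80} = - \frac{102}{73} - \frac{57}{80} = - \frac{12321}{5840} \approx -2.1098$)
$q 244 = \left(- \frac{12321}{5840}\right) 244 = - \frac{751581}{1460}$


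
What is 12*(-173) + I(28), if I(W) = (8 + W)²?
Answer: -780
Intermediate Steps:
12*(-173) + I(28) = 12*(-173) + (8 + 28)² = -2076 + 36² = -2076 + 1296 = -780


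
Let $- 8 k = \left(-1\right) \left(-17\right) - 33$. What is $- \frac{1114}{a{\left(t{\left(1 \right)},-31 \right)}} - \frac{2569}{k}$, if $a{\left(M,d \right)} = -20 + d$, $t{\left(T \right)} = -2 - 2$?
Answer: $- \frac{128791}{102} \approx -1262.7$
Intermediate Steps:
$t{\left(T \right)} = -4$
$k = 2$ ($k = - \frac{\left(-1\right) \left(-17\right) - 33}{8} = - \frac{17 - 33}{8} = \left(- \frac{1}{8}\right) \left(-16\right) = 2$)
$- \frac{1114}{a{\left(t{\left(1 \right)},-31 \right)}} - \frac{2569}{k} = - \frac{1114}{-20 - 31} - \frac{2569}{2} = - \frac{1114}{-51} - \frac{2569}{2} = \left(-1114\right) \left(- \frac{1}{51}\right) - \frac{2569}{2} = \frac{1114}{51} - \frac{2569}{2} = - \frac{128791}{102}$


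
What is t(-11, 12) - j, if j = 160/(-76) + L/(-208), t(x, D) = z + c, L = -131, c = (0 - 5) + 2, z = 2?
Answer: 1879/3952 ≈ 0.47546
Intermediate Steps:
c = -3 (c = -5 + 2 = -3)
t(x, D) = -1 (t(x, D) = 2 - 3 = -1)
j = -5831/3952 (j = 160/(-76) - 131/(-208) = 160*(-1/76) - 131*(-1/208) = -40/19 + 131/208 = -5831/3952 ≈ -1.4755)
t(-11, 12) - j = -1 - 1*(-5831/3952) = -1 + 5831/3952 = 1879/3952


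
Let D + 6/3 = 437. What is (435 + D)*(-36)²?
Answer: 1127520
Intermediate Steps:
D = 435 (D = -2 + 437 = 435)
(435 + D)*(-36)² = (435 + 435)*(-36)² = 870*1296 = 1127520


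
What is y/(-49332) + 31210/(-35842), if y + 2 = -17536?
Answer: -75921227/147346462 ≈ -0.51526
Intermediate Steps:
y = -17538 (y = -2 - 17536 = -17538)
y/(-49332) + 31210/(-35842) = -17538/(-49332) + 31210/(-35842) = -17538*(-1/49332) + 31210*(-1/35842) = 2923/8222 - 15605/17921 = -75921227/147346462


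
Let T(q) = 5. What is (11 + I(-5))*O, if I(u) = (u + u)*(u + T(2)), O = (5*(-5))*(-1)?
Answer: 275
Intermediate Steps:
O = 25 (O = -25*(-1) = 25)
I(u) = 2*u*(5 + u) (I(u) = (u + u)*(u + 5) = (2*u)*(5 + u) = 2*u*(5 + u))
(11 + I(-5))*O = (11 + 2*(-5)*(5 - 5))*25 = (11 + 2*(-5)*0)*25 = (11 + 0)*25 = 11*25 = 275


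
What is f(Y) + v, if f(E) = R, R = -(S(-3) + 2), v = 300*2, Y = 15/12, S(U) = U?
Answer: 601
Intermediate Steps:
Y = 5/4 (Y = 15*(1/12) = 5/4 ≈ 1.2500)
v = 600
R = 1 (R = -(-3 + 2) = -1*(-1) = 1)
f(E) = 1
f(Y) + v = 1 + 600 = 601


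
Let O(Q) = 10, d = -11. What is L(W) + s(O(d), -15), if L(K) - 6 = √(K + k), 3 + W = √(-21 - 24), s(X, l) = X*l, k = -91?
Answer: -144 + √(-94 + 3*I*√5) ≈ -143.65 + 9.7015*I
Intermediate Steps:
W = -3 + 3*I*√5 (W = -3 + √(-21 - 24) = -3 + √(-45) = -3 + 3*I*√5 ≈ -3.0 + 6.7082*I)
L(K) = 6 + √(-91 + K) (L(K) = 6 + √(K - 91) = 6 + √(-91 + K))
L(W) + s(O(d), -15) = (6 + √(-91 + (-3 + 3*I*√5))) + 10*(-15) = (6 + √(-94 + 3*I*√5)) - 150 = -144 + √(-94 + 3*I*√5)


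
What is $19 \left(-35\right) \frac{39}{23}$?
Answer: $- \frac{25935}{23} \approx -1127.6$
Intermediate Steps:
$19 \left(-35\right) \frac{39}{23} = - 665 \cdot 39 \cdot \frac{1}{23} = \left(-665\right) \frac{39}{23} = - \frac{25935}{23}$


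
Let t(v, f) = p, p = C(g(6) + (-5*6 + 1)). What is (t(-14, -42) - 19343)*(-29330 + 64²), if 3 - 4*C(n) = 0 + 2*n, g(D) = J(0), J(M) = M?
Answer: 975432887/2 ≈ 4.8772e+8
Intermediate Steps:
g(D) = 0
C(n) = ¾ - n/2 (C(n) = ¾ - (0 + 2*n)/4 = ¾ - n/2)
p = 61/4 (p = ¾ - (0 + (-5*6 + 1))/2 = ¾ - (0 + (-30 + 1))/2 = ¾ - (0 - 29)/2 = ¾ - ½*(-29) = ¾ + 29/2 = 61/4 ≈ 15.250)
t(v, f) = 61/4
(t(-14, -42) - 19343)*(-29330 + 64²) = (61/4 - 19343)*(-29330 + 64²) = -77311*(-29330 + 4096)/4 = -77311/4*(-25234) = 975432887/2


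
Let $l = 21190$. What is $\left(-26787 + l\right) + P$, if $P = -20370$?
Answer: $-25967$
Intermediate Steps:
$\left(-26787 + l\right) + P = \left(-26787 + 21190\right) - 20370 = -5597 - 20370 = -25967$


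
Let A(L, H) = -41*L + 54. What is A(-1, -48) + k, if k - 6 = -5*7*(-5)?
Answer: 276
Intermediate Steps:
A(L, H) = 54 - 41*L
k = 181 (k = 6 - 5*7*(-5) = 6 - 35*(-5) = 6 + 175 = 181)
A(-1, -48) + k = (54 - 41*(-1)) + 181 = (54 + 41) + 181 = 95 + 181 = 276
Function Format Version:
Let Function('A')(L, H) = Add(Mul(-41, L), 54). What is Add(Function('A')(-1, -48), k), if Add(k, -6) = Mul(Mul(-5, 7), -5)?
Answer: 276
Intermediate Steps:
Function('A')(L, H) = Add(54, Mul(-41, L))
k = 181 (k = Add(6, Mul(Mul(-5, 7), -5)) = Add(6, Mul(-35, -5)) = Add(6, 175) = 181)
Add(Function('A')(-1, -48), k) = Add(Add(54, Mul(-41, -1)), 181) = Add(Add(54, 41), 181) = Add(95, 181) = 276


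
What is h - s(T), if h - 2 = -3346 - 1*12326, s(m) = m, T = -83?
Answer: -15587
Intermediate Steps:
h = -15670 (h = 2 + (-3346 - 1*12326) = 2 + (-3346 - 12326) = 2 - 15672 = -15670)
h - s(T) = -15670 - 1*(-83) = -15670 + 83 = -15587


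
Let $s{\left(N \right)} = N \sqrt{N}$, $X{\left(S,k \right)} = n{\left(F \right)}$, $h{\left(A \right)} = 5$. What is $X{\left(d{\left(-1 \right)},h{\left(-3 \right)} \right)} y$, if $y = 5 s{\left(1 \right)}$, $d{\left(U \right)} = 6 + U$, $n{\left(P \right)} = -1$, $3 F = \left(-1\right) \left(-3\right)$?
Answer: $-5$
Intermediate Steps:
$F = 1$ ($F = \frac{\left(-1\right) \left(-3\right)}{3} = \frac{1}{3} \cdot 3 = 1$)
$X{\left(S,k \right)} = -1$
$s{\left(N \right)} = N^{\frac{3}{2}}$
$y = 5$ ($y = 5 \cdot 1^{\frac{3}{2}} = 5 \cdot 1 = 5$)
$X{\left(d{\left(-1 \right)},h{\left(-3 \right)} \right)} y = \left(-1\right) 5 = -5$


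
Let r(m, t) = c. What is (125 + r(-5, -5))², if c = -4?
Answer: 14641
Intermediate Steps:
r(m, t) = -4
(125 + r(-5, -5))² = (125 - 4)² = 121² = 14641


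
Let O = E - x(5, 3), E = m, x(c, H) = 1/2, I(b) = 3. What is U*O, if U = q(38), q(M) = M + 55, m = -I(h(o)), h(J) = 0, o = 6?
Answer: -651/2 ≈ -325.50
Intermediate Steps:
x(c, H) = ½ (x(c, H) = 1*(½) = ½)
m = -3 (m = -1*3 = -3)
q(M) = 55 + M
E = -3
U = 93 (U = 55 + 38 = 93)
O = -7/2 (O = -3 - 1*½ = -3 - ½ = -7/2 ≈ -3.5000)
U*O = 93*(-7/2) = -651/2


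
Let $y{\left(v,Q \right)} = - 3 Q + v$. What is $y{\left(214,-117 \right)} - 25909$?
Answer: $-25344$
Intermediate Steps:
$y{\left(v,Q \right)} = v - 3 Q$
$y{\left(214,-117 \right)} - 25909 = \left(214 - -351\right) - 25909 = \left(214 + 351\right) - 25909 = 565 - 25909 = -25344$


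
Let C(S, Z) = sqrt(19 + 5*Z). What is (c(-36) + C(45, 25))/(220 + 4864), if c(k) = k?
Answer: -6/1271 ≈ -0.0047207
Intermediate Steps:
(c(-36) + C(45, 25))/(220 + 4864) = (-36 + sqrt(19 + 5*25))/(220 + 4864) = (-36 + sqrt(19 + 125))/5084 = (-36 + sqrt(144))*(1/5084) = (-36 + 12)*(1/5084) = -24*1/5084 = -6/1271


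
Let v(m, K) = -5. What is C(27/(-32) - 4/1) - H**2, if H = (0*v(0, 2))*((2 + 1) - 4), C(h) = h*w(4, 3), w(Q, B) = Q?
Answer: -155/8 ≈ -19.375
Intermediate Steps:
C(h) = 4*h (C(h) = h*4 = 4*h)
H = 0 (H = (0*(-5))*((2 + 1) - 4) = 0*(3 - 4) = 0*(-1) = 0)
C(27/(-32) - 4/1) - H**2 = 4*(27/(-32) - 4/1) - 1*0**2 = 4*(27*(-1/32) - 4*1) - 1*0 = 4*(-27/32 - 4) + 0 = 4*(-155/32) + 0 = -155/8 + 0 = -155/8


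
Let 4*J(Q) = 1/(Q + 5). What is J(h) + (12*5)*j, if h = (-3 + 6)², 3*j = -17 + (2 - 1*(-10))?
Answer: -5599/56 ≈ -99.982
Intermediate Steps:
j = -5/3 (j = (-17 + (2 - 1*(-10)))/3 = (-17 + (2 + 10))/3 = (-17 + 12)/3 = (⅓)*(-5) = -5/3 ≈ -1.6667)
h = 9 (h = 3² = 9)
J(Q) = 1/(4*(5 + Q)) (J(Q) = 1/(4*(Q + 5)) = 1/(4*(5 + Q)))
J(h) + (12*5)*j = 1/(4*(5 + 9)) + (12*5)*(-5/3) = (¼)/14 + 60*(-5/3) = (¼)*(1/14) - 100 = 1/56 - 100 = -5599/56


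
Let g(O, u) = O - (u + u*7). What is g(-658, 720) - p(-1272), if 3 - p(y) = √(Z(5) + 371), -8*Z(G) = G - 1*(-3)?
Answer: -6421 + √370 ≈ -6401.8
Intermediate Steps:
Z(G) = -3/8 - G/8 (Z(G) = -(G - 1*(-3))/8 = -(G + 3)/8 = -(3 + G)/8 = -3/8 - G/8)
g(O, u) = O - 8*u (g(O, u) = O - (u + 7*u) = O - 8*u)
p(y) = 3 - √370 (p(y) = 3 - √((-3/8 - ⅛*5) + 371) = 3 - √((-3/8 - 5/8) + 371) = 3 - √(-1 + 371) = 3 - √370)
g(-658, 720) - p(-1272) = (-658 - 8*720) - (3 - √370) = (-658 - 5760) + (-3 + √370) = -6418 + (-3 + √370) = -6421 + √370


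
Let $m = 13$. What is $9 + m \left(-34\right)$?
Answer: $-433$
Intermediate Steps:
$9 + m \left(-34\right) = 9 + 13 \left(-34\right) = 9 - 442 = -433$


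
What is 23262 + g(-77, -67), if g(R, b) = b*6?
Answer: 22860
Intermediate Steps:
g(R, b) = 6*b
23262 + g(-77, -67) = 23262 + 6*(-67) = 23262 - 402 = 22860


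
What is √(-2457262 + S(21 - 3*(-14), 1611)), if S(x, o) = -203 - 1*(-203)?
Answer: I*√2457262 ≈ 1567.6*I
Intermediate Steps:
S(x, o) = 0 (S(x, o) = -203 + 203 = 0)
√(-2457262 + S(21 - 3*(-14), 1611)) = √(-2457262 + 0) = √(-2457262) = I*√2457262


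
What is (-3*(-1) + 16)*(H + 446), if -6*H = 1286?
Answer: 13205/3 ≈ 4401.7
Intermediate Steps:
H = -643/3 (H = -1/6*1286 = -643/3 ≈ -214.33)
(-3*(-1) + 16)*(H + 446) = (-3*(-1) + 16)*(-643/3 + 446) = (3 + 16)*(695/3) = 19*(695/3) = 13205/3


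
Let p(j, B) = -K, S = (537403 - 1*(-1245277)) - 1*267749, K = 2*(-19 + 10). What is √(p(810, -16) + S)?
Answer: √1514949 ≈ 1230.8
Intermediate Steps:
K = -18 (K = 2*(-9) = -18)
S = 1514931 (S = (537403 + 1245277) - 267749 = 1782680 - 267749 = 1514931)
p(j, B) = 18 (p(j, B) = -1*(-18) = 18)
√(p(810, -16) + S) = √(18 + 1514931) = √1514949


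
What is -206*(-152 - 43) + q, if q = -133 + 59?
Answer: 40096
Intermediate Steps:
q = -74
-206*(-152 - 43) + q = -206*(-152 - 43) - 74 = -206*(-195) - 74 = 40170 - 74 = 40096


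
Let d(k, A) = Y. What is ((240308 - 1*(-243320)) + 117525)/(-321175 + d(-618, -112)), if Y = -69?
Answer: -85879/45892 ≈ -1.8713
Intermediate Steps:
d(k, A) = -69
((240308 - 1*(-243320)) + 117525)/(-321175 + d(-618, -112)) = ((240308 - 1*(-243320)) + 117525)/(-321175 - 69) = ((240308 + 243320) + 117525)/(-321244) = (483628 + 117525)*(-1/321244) = 601153*(-1/321244) = -85879/45892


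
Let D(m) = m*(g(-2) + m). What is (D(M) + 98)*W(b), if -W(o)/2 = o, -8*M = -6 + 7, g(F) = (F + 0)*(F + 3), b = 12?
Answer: -18867/8 ≈ -2358.4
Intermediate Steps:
g(F) = F*(3 + F)
M = -⅛ (M = -(-6 + 7)/8 = -⅛*1 = -⅛ ≈ -0.12500)
D(m) = m*(-2 + m) (D(m) = m*(-2*(3 - 2) + m) = m*(-2*1 + m) = m*(-2 + m))
W(o) = -2*o
(D(M) + 98)*W(b) = (-(-2 - ⅛)/8 + 98)*(-2*12) = (-⅛*(-17/8) + 98)*(-24) = (17/64 + 98)*(-24) = (6289/64)*(-24) = -18867/8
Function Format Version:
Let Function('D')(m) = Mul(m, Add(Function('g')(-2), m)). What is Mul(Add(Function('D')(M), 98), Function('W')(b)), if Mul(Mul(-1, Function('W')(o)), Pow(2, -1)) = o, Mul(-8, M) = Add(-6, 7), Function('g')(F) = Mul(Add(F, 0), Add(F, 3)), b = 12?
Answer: Rational(-18867, 8) ≈ -2358.4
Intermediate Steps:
Function('g')(F) = Mul(F, Add(3, F))
M = Rational(-1, 8) (M = Mul(Rational(-1, 8), Add(-6, 7)) = Mul(Rational(-1, 8), 1) = Rational(-1, 8) ≈ -0.12500)
Function('D')(m) = Mul(m, Add(-2, m)) (Function('D')(m) = Mul(m, Add(Mul(-2, Add(3, -2)), m)) = Mul(m, Add(Mul(-2, 1), m)) = Mul(m, Add(-2, m)))
Function('W')(o) = Mul(-2, o)
Mul(Add(Function('D')(M), 98), Function('W')(b)) = Mul(Add(Mul(Rational(-1, 8), Add(-2, Rational(-1, 8))), 98), Mul(-2, 12)) = Mul(Add(Mul(Rational(-1, 8), Rational(-17, 8)), 98), -24) = Mul(Add(Rational(17, 64), 98), -24) = Mul(Rational(6289, 64), -24) = Rational(-18867, 8)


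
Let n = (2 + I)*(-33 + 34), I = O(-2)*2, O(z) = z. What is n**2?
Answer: 4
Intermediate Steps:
I = -4 (I = -2*2 = -4)
n = -2 (n = (2 - 4)*(-33 + 34) = -2*1 = -2)
n**2 = (-2)**2 = 4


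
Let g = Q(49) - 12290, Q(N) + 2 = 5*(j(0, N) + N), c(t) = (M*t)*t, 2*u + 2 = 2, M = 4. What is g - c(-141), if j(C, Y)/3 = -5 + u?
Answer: -91646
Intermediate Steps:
u = 0 (u = -1 + (½)*2 = -1 + 1 = 0)
j(C, Y) = -15 (j(C, Y) = 3*(-5 + 0) = 3*(-5) = -15)
c(t) = 4*t² (c(t) = (4*t)*t = 4*t²)
Q(N) = -77 + 5*N (Q(N) = -2 + 5*(-15 + N) = -2 + (-75 + 5*N) = -77 + 5*N)
g = -12122 (g = (-77 + 5*49) - 12290 = (-77 + 245) - 12290 = 168 - 12290 = -12122)
g - c(-141) = -12122 - 4*(-141)² = -12122 - 4*19881 = -12122 - 1*79524 = -12122 - 79524 = -91646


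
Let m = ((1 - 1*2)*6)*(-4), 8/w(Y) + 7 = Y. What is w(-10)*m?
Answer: -192/17 ≈ -11.294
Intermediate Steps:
w(Y) = 8/(-7 + Y)
m = 24 (m = ((1 - 2)*6)*(-4) = -1*6*(-4) = -6*(-4) = 24)
w(-10)*m = (8/(-7 - 10))*24 = (8/(-17))*24 = (8*(-1/17))*24 = -8/17*24 = -192/17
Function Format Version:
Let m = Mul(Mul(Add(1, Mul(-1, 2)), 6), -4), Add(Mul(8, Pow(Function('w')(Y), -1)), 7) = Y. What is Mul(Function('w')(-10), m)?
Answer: Rational(-192, 17) ≈ -11.294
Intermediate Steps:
Function('w')(Y) = Mul(8, Pow(Add(-7, Y), -1))
m = 24 (m = Mul(Mul(Add(1, -2), 6), -4) = Mul(Mul(-1, 6), -4) = Mul(-6, -4) = 24)
Mul(Function('w')(-10), m) = Mul(Mul(8, Pow(Add(-7, -10), -1)), 24) = Mul(Mul(8, Pow(-17, -1)), 24) = Mul(Mul(8, Rational(-1, 17)), 24) = Mul(Rational(-8, 17), 24) = Rational(-192, 17)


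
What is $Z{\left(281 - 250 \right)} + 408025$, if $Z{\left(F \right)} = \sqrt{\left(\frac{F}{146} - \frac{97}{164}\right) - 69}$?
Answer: $408025 + \frac{i \sqrt{2486006751}}{5986} \approx 4.0803 \cdot 10^{5} + 8.3294 i$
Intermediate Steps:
$Z{\left(F \right)} = \sqrt{- \frac{11413}{164} + \frac{F}{146}}$ ($Z{\left(F \right)} = \sqrt{\left(F \frac{1}{146} - \frac{97}{164}\right) - 69} = \sqrt{\left(\frac{F}{146} - \frac{97}{164}\right) - 69} = \sqrt{\left(- \frac{97}{164} + \frac{F}{146}\right) - 69} = \sqrt{- \frac{11413}{164} + \frac{F}{146}}$)
$Z{\left(281 - 250 \right)} + 408025 = \frac{\sqrt{-2493614957 + 245426 \left(281 - 250\right)}}{5986} + 408025 = \frac{\sqrt{-2493614957 + 245426 \cdot 31}}{5986} + 408025 = \frac{\sqrt{-2493614957 + 7608206}}{5986} + 408025 = \frac{\sqrt{-2486006751}}{5986} + 408025 = \frac{i \sqrt{2486006751}}{5986} + 408025 = 408025 + \frac{i \sqrt{2486006751}}{5986}$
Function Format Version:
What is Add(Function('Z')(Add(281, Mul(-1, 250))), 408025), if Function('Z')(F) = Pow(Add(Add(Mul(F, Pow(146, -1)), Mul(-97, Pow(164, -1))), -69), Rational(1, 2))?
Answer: Add(408025, Mul(Rational(1, 5986), I, Pow(2486006751, Rational(1, 2)))) ≈ Add(4.0803e+5, Mul(8.3294, I))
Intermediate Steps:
Function('Z')(F) = Pow(Add(Rational(-11413, 164), Mul(Rational(1, 146), F)), Rational(1, 2)) (Function('Z')(F) = Pow(Add(Add(Mul(F, Rational(1, 146)), Mul(-97, Rational(1, 164))), -69), Rational(1, 2)) = Pow(Add(Add(Mul(Rational(1, 146), F), Rational(-97, 164)), -69), Rational(1, 2)) = Pow(Add(Add(Rational(-97, 164), Mul(Rational(1, 146), F)), -69), Rational(1, 2)) = Pow(Add(Rational(-11413, 164), Mul(Rational(1, 146), F)), Rational(1, 2)))
Add(Function('Z')(Add(281, Mul(-1, 250))), 408025) = Add(Mul(Rational(1, 5986), Pow(Add(-2493614957, Mul(245426, Add(281, Mul(-1, 250)))), Rational(1, 2))), 408025) = Add(Mul(Rational(1, 5986), Pow(Add(-2493614957, Mul(245426, Add(281, -250))), Rational(1, 2))), 408025) = Add(Mul(Rational(1, 5986), Pow(Add(-2493614957, Mul(245426, 31)), Rational(1, 2))), 408025) = Add(Mul(Rational(1, 5986), Pow(Add(-2493614957, 7608206), Rational(1, 2))), 408025) = Add(Mul(Rational(1, 5986), Pow(-2486006751, Rational(1, 2))), 408025) = Add(Mul(Rational(1, 5986), Mul(I, Pow(2486006751, Rational(1, 2)))), 408025) = Add(Mul(Rational(1, 5986), I, Pow(2486006751, Rational(1, 2))), 408025) = Add(408025, Mul(Rational(1, 5986), I, Pow(2486006751, Rational(1, 2))))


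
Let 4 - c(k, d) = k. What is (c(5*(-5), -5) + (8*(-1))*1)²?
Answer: 441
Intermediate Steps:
c(k, d) = 4 - k
(c(5*(-5), -5) + (8*(-1))*1)² = ((4 - 5*(-5)) + (8*(-1))*1)² = ((4 - 1*(-25)) - 8*1)² = ((4 + 25) - 8)² = (29 - 8)² = 21² = 441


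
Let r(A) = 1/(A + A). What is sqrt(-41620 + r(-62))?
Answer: I*sqrt(159987311)/62 ≈ 204.01*I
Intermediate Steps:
r(A) = 1/(2*A)
sqrt(-41620 + r(-62)) = sqrt(-41620 + (1/2)/(-62)) = sqrt(-41620 + (1/2)*(-1/62)) = sqrt(-41620 - 1/124) = sqrt(-5160881/124) = I*sqrt(159987311)/62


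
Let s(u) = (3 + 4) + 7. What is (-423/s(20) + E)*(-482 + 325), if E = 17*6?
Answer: -157785/14 ≈ -11270.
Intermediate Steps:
s(u) = 14 (s(u) = 7 + 7 = 14)
E = 102
(-423/s(20) + E)*(-482 + 325) = (-423/14 + 102)*(-482 + 325) = (-423*1/14 + 102)*(-157) = (-423/14 + 102)*(-157) = (1005/14)*(-157) = -157785/14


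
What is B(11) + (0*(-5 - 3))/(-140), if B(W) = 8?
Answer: 8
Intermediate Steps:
B(11) + (0*(-5 - 3))/(-140) = 8 + (0*(-5 - 3))/(-140) = 8 - 0*(-8) = 8 - 1/140*0 = 8 + 0 = 8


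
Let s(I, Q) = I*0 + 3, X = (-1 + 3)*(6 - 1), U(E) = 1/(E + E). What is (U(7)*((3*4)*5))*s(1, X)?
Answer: 90/7 ≈ 12.857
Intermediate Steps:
U(E) = 1/(2*E)
X = 10 (X = 2*5 = 10)
s(I, Q) = 3 (s(I, Q) = 0 + 3 = 3)
(U(7)*((3*4)*5))*s(1, X) = (((1/2)/7)*((3*4)*5))*3 = (((1/2)*(1/7))*(12*5))*3 = ((1/14)*60)*3 = (30/7)*3 = 90/7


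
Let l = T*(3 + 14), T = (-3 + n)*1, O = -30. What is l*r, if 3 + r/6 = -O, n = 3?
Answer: 0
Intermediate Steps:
T = 0 (T = (-3 + 3)*1 = 0*1 = 0)
r = 162 (r = -18 + 6*(-1*(-30)) = -18 + 6*30 = -18 + 180 = 162)
l = 0 (l = 0*(3 + 14) = 0*17 = 0)
l*r = 0*162 = 0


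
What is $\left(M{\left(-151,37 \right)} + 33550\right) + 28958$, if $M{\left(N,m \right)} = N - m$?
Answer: $62320$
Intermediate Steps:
$\left(M{\left(-151,37 \right)} + 33550\right) + 28958 = \left(\left(-151 - 37\right) + 33550\right) + 28958 = \left(-188 + 33550\right) + 28958 = 33362 + 28958 = 62320$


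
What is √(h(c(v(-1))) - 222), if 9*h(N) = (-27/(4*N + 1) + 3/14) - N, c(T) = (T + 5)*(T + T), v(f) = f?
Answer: I*√374624026/1302 ≈ 14.866*I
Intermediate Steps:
c(T) = 2*T*(5 + T) (c(T) = (5 + T)*(2*T) = 2*T*(5 + T))
h(N) = 1/42 - 3/(1 + 4*N) - N/9 (h(N) = ((-27/(4*N + 1) + 3/14) - N)/9 = ((-27/(1 + 4*N) + 3*(1/14)) - N)/9 = ((-27/(1 + 4*N) + 3/14) - N)/9 = ((3/14 - 27/(1 + 4*N)) - N)/9 = (3/14 - N - 27/(1 + 4*N))/9 = 1/42 - 3/(1 + 4*N) - N/9)
√(h(c(v(-1))) - 222) = √((-375 - 56*4*(5 - 1)² - 4*(-1)*(5 - 1))/(126*(1 + 4*(2*(-1)*(5 - 1)))) - 222) = √((-375 - 56*(2*(-1)*4)² - 4*(-1)*4)/(126*(1 + 4*(2*(-1)*4))) - 222) = √((-375 - 56*(-8)² - 2*(-8))/(126*(1 + 4*(-8))) - 222) = √((-375 - 56*64 + 16)/(126*(1 - 32)) - 222) = √((1/126)*(-375 - 3584 + 16)/(-31) - 222) = √((1/126)*(-1/31)*(-3943) - 222) = √(3943/3906 - 222) = √(-863189/3906) = I*√374624026/1302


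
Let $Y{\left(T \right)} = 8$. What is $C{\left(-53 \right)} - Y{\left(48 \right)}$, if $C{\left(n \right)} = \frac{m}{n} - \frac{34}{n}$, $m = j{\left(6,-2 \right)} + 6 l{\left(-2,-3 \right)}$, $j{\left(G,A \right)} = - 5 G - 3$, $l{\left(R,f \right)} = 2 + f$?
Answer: $- \frac{351}{53} \approx -6.6226$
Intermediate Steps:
$j{\left(G,A \right)} = -3 - 5 G$
$m = -39$ ($m = \left(-3 - 30\right) + 6 \left(2 - 3\right) = \left(-3 - 30\right) + 6 \left(-1\right) = -33 - 6 = -39$)
$C{\left(n \right)} = - \frac{73}{n}$ ($C{\left(n \right)} = - \frac{39}{n} - \frac{34}{n} = - \frac{73}{n}$)
$C{\left(-53 \right)} - Y{\left(48 \right)} = - \frac{73}{-53} - 8 = \left(-73\right) \left(- \frac{1}{53}\right) - 8 = \frac{73}{53} - 8 = - \frac{351}{53}$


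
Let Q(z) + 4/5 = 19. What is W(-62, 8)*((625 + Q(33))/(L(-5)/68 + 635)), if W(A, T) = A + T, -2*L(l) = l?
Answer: -23618304/431825 ≈ -54.694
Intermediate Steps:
Q(z) = 91/5 (Q(z) = -⅘ + 19 = 91/5)
L(l) = -l/2
W(-62, 8)*((625 + Q(33))/(L(-5)/68 + 635)) = (-62 + 8)*((625 + 91/5)/(-½*(-5)/68 + 635)) = -173664/(5*((5/2)*(1/68) + 635)) = -173664/(5*(5/136 + 635)) = -173664/(5*86365/136) = -173664*136/(5*86365) = -54*437376/431825 = -23618304/431825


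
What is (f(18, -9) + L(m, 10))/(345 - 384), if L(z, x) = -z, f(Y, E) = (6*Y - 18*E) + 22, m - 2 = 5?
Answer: -95/13 ≈ -7.3077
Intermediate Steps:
m = 7 (m = 2 + 5 = 7)
f(Y, E) = 22 - 18*E + 6*Y (f(Y, E) = (-18*E + 6*Y) + 22 = 22 - 18*E + 6*Y)
(f(18, -9) + L(m, 10))/(345 - 384) = ((22 - 18*(-9) + 6*18) - 1*7)/(345 - 384) = ((22 + 162 + 108) - 7)/(-39) = (292 - 7)*(-1/39) = 285*(-1/39) = -95/13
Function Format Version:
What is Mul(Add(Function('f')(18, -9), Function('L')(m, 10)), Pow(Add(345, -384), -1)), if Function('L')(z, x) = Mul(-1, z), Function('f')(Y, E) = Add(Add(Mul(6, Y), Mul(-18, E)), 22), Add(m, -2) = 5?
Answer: Rational(-95, 13) ≈ -7.3077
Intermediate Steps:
m = 7 (m = Add(2, 5) = 7)
Function('f')(Y, E) = Add(22, Mul(-18, E), Mul(6, Y)) (Function('f')(Y, E) = Add(Add(Mul(-18, E), Mul(6, Y)), 22) = Add(22, Mul(-18, E), Mul(6, Y)))
Mul(Add(Function('f')(18, -9), Function('L')(m, 10)), Pow(Add(345, -384), -1)) = Mul(Add(Add(22, Mul(-18, -9), Mul(6, 18)), Mul(-1, 7)), Pow(Add(345, -384), -1)) = Mul(Add(Add(22, 162, 108), -7), Pow(-39, -1)) = Mul(Add(292, -7), Rational(-1, 39)) = Mul(285, Rational(-1, 39)) = Rational(-95, 13)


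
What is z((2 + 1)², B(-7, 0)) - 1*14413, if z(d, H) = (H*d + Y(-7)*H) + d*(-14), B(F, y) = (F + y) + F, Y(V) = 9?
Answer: -14791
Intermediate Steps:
B(F, y) = y + 2*F
z(d, H) = -14*d + 9*H + H*d (z(d, H) = (H*d + 9*H) + d*(-14) = (9*H + H*d) - 14*d = -14*d + 9*H + H*d)
z((2 + 1)², B(-7, 0)) - 1*14413 = (-14*(2 + 1)² + 9*(0 + 2*(-7)) + (0 + 2*(-7))*(2 + 1)²) - 1*14413 = (-14*3² + 9*(0 - 14) + (0 - 14)*3²) - 14413 = (-14*9 + 9*(-14) - 14*9) - 14413 = (-126 - 126 - 126) - 14413 = -378 - 14413 = -14791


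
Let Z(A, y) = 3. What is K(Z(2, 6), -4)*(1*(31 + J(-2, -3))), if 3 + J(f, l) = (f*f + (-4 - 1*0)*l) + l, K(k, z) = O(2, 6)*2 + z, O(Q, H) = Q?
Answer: 0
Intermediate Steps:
K(k, z) = 4 + z (K(k, z) = 2*2 + z = 4 + z)
J(f, l) = -3 + f**2 - 3*l (J(f, l) = -3 + ((f*f + (-4 - 1*0)*l) + l) = -3 + ((f**2 + (-4 + 0)*l) + l) = -3 + ((f**2 - 4*l) + l) = -3 + (f**2 - 3*l) = -3 + f**2 - 3*l)
K(Z(2, 6), -4)*(1*(31 + J(-2, -3))) = (4 - 4)*(1*(31 + (-3 + (-2)**2 - 3*(-3)))) = 0*(1*(31 + (-3 + 4 + 9))) = 0*(1*(31 + 10)) = 0*(1*41) = 0*41 = 0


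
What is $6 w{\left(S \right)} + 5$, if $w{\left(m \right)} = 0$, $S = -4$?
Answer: $5$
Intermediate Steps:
$6 w{\left(S \right)} + 5 = 6 \cdot 0 + 5 = 0 + 5 = 5$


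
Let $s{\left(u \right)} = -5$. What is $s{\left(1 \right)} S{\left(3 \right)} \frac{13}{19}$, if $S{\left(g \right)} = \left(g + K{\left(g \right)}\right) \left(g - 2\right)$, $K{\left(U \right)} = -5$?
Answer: $\frac{130}{19} \approx 6.8421$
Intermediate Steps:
$S{\left(g \right)} = \left(-5 + g\right) \left(-2 + g\right)$ ($S{\left(g \right)} = \left(g - 5\right) \left(g - 2\right) = \left(-5 + g\right) \left(-2 + g\right)$)
$s{\left(1 \right)} S{\left(3 \right)} \frac{13}{19} = - 5 \left(10 + 3^{2} - 21\right) \frac{13}{19} = - 5 \left(10 + 9 - 21\right) 13 \cdot \frac{1}{19} = \left(-5\right) \left(-2\right) \frac{13}{19} = 10 \cdot \frac{13}{19} = \frac{130}{19}$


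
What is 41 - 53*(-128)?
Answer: 6825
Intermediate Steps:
41 - 53*(-128) = 41 + 6784 = 6825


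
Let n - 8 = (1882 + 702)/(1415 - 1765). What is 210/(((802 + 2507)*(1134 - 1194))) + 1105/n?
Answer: 213292499/119124 ≈ 1790.5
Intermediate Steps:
n = 108/175 (n = 8 + (1882 + 702)/(1415 - 1765) = 8 + 2584/(-350) = 8 + 2584*(-1/350) = 8 - 1292/175 = 108/175 ≈ 0.61714)
210/(((802 + 2507)*(1134 - 1194))) + 1105/n = 210/(((802 + 2507)*(1134 - 1194))) + 1105/(108/175) = 210/((3309*(-60))) + 1105*(175/108) = 210/(-198540) + 193375/108 = 210*(-1/198540) + 193375/108 = -7/6618 + 193375/108 = 213292499/119124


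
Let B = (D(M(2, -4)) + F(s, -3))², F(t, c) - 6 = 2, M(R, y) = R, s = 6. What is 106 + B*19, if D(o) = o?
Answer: 2006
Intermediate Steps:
F(t, c) = 8 (F(t, c) = 6 + 2 = 8)
B = 100 (B = (2 + 8)² = 10² = 100)
106 + B*19 = 106 + 100*19 = 106 + 1900 = 2006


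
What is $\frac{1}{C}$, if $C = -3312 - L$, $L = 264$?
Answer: $- \frac{1}{3576} \approx -0.00027964$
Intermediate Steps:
$C = -3576$ ($C = -3312 - 264 = -3576$)
$\frac{1}{C} = \frac{1}{-3576} = - \frac{1}{3576}$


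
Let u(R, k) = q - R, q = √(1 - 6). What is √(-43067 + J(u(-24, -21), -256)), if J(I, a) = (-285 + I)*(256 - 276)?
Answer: √(-37847 - 20*I*√5) ≈ 0.115 - 194.54*I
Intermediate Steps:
q = I*√5 (q = √(-5) = I*√5 ≈ 2.2361*I)
u(R, k) = -R + I*√5 (u(R, k) = I*√5 - R = -R + I*√5)
J(I, a) = 5700 - 20*I (J(I, a) = (-285 + I)*(-20) = 5700 - 20*I)
√(-43067 + J(u(-24, -21), -256)) = √(-43067 + (5700 - 20*(-1*(-24) + I*√5))) = √(-43067 + (5700 - 20*(24 + I*√5))) = √(-43067 + (5700 + (-480 - 20*I*√5))) = √(-43067 + (5220 - 20*I*√5)) = √(-37847 - 20*I*√5)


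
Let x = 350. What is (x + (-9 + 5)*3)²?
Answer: 114244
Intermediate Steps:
(x + (-9 + 5)*3)² = (350 + (-9 + 5)*3)² = (350 - 4*3)² = (350 - 12)² = 338² = 114244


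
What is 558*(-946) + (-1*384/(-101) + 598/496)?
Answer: -13221912233/25048 ≈ -5.2786e+5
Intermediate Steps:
558*(-946) + (-1*384/(-101) + 598/496) = -527868 + (-384*(-1/101) + 598*(1/496)) = -527868 + (384/101 + 299/248) = -527868 + 125431/25048 = -13221912233/25048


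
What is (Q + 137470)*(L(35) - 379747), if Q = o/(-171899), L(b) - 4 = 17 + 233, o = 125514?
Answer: -8967734575261888/171899 ≈ -5.2169e+10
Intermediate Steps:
L(b) = 254 (L(b) = 4 + (17 + 233) = 4 + 250 = 254)
Q = -125514/171899 (Q = 125514/(-171899) = 125514*(-1/171899) = -125514/171899 ≈ -0.73016)
(Q + 137470)*(L(35) - 379747) = (-125514/171899 + 137470)*(254 - 379747) = (23630830016/171899)*(-379493) = -8967734575261888/171899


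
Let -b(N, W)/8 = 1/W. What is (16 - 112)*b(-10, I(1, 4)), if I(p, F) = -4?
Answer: -192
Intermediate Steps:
b(N, W) = -8/W
(16 - 112)*b(-10, I(1, 4)) = (16 - 112)*(-8/(-4)) = -(-768)*(-1)/4 = -96*2 = -192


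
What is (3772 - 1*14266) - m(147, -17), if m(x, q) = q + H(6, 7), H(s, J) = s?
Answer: -10483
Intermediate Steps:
m(x, q) = 6 + q (m(x, q) = q + 6 = 6 + q)
(3772 - 1*14266) - m(147, -17) = (3772 - 1*14266) - (6 - 17) = (3772 - 14266) - 1*(-11) = -10494 + 11 = -10483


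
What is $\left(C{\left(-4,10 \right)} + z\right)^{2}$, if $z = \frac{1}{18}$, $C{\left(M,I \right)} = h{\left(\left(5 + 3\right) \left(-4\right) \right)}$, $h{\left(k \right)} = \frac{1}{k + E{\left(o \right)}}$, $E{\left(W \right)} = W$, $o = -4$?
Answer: $\frac{1}{1296} \approx 0.0007716$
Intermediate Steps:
$h{\left(k \right)} = \frac{1}{-4 + k}$ ($h{\left(k \right)} = \frac{1}{k - 4} = \frac{1}{-4 + k}$)
$C{\left(M,I \right)} = - \frac{1}{36}$ ($C{\left(M,I \right)} = \frac{1}{-4 + \left(5 + 3\right) \left(-4\right)} = \frac{1}{-4 + 8 \left(-4\right)} = \frac{1}{-4 - 32} = \frac{1}{-36} = - \frac{1}{36}$)
$z = \frac{1}{18} \approx 0.055556$
$\left(C{\left(-4,10 \right)} + z\right)^{2} = \left(- \frac{1}{36} + \frac{1}{18}\right)^{2} = \left(\frac{1}{36}\right)^{2} = \frac{1}{1296}$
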